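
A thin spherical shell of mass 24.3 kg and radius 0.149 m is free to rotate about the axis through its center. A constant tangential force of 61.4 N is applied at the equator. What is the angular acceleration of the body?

I = (2/3)MR² = (2/3)(24.3)(0.149)² = 0.3597 kg·m².
τ = F R = (61.4)(0.149) = 9.149 N·m.
Newton's second law for rotation, τ = Iα, gives α = τ/I = 9.149/0.3597 = 25.44 rad/s².

α ≈ 25.4 rad/s²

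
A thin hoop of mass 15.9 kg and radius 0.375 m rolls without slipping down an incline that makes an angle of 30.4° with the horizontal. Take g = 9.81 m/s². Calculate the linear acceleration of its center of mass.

Translation along the incline: Mg sinθ − f = Ma.
Rotation about the center: fR = Iα with I = MR². No-slip gives a = αR, so f = (I/R²)a = M a.
Substituting: Mg sinθ = (1 + 1.000)Ma, so a = g sinθ/(1 + 1.000) = (9.81) sin 30.4° / 2.000 = 2.482 m/s².

a ≈ 2.48 m/s²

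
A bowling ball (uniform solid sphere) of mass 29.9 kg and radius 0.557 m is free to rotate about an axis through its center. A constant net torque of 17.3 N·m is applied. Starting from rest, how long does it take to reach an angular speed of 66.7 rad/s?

t ≈ 14.3 s

I = (2/5)MR² = (2/5)(29.9)(0.557)² = 3.711 kg·m².
α = τ/I = 17.3/3.711 = 4.662 rad/s².
ω = αt ⇒ t = ω/α = 66.7/4.662 = 14.31 s.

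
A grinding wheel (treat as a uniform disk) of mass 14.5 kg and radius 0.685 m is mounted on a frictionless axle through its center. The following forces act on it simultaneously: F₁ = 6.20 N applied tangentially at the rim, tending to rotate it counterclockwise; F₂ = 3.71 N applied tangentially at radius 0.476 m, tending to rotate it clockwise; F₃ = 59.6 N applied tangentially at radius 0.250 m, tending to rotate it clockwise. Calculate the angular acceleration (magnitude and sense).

I = ½MR² = (1/2)(14.5)(0.685)² = 3.402 kg·m².
Taking counterclockwise as positive: τ₁ = +(6.20)(0.685) = +4.247 N·m; τ₂ = −(3.71)(0.476) = −1.766 N·m; τ₃ = −(59.6)(0.250) = −14.90 N·m.
Net torque τ = -12.42 N·m.
α = τ/I = -12.42/3.402 = -3.651 rad/s².

α ≈ 3.65 rad/s², clockwise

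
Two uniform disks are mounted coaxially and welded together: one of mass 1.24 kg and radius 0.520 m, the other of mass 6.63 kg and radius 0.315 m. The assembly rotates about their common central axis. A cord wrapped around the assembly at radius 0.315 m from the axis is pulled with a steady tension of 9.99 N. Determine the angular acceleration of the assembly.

I = ½M₁R₁² + ½M₂R₂² = ½(1.24)(0.520)² + ½(6.63)(0.315)² = 0.4966 kg·m².
τ = F r = (9.99)(0.315) = 3.147 N·m.
α = τ/I = 3.147/0.4966 = 6.337 rad/s².

α ≈ 6.34 rad/s²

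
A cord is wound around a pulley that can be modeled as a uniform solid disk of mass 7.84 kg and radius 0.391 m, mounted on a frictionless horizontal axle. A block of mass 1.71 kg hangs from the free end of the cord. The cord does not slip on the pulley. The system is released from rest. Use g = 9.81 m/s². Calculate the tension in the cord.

T ≈ 11.7 N

I = ½MR² = (1/2)(7.84)(0.391)² = 0.5993 kg·m².
Block: mg − T = ma. Pulley: TR = Iα. No-slip: a = αR, so T = (I/R²)a = 3.920·a.
Then mg = (m + 3.920)a, so a = (1.71)(9.81)/(1.71 + 3.920) = 2.980 m/s².
T = 3.920·a = 11.68 N.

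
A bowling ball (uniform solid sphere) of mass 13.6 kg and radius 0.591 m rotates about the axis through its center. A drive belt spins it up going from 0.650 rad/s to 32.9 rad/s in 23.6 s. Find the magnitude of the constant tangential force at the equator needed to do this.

F ≈ 4.39 N

I = (2/5)MR² = (2/5)(13.6)(0.591)² = 1.900 kg·m².
α = Δω/Δt = (32.9 − 0.650)/23.6 = 1.367 rad/s².
The required torque is τ = Iα = (1.900)(1.367) = 2.597 N·m.
A tangential force at the equator gives τ = FR, so F = τ/R = 2.597/0.591 = 4.393 N.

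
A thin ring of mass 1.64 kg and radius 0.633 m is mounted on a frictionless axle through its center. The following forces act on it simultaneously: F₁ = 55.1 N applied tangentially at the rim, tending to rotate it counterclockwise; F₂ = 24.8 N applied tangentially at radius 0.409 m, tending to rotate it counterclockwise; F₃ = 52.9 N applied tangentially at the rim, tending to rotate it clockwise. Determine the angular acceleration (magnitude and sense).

α ≈ 17.6 rad/s², counterclockwise

I = MR² = (1.64)(0.633)² = 0.6571 kg·m².
Taking counterclockwise as positive: τ₁ = +(55.1)(0.633) = +34.88 N·m; τ₂ = +(24.8)(0.409) = +10.14 N·m; τ₃ = −(52.9)(0.633) = −33.49 N·m.
Net torque τ = 11.54 N·m.
α = τ/I = 11.54/0.6571 = 17.55 rad/s².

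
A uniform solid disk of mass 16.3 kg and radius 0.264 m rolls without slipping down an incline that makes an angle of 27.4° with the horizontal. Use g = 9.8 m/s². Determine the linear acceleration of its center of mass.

a ≈ 3.01 m/s²

Translation along the incline: Mg sinθ − f = Ma.
Rotation about the center: fR = Iα with I = ½MR². No-slip gives a = αR, so f = (I/R²)a = (1/2)M a.
Substituting: Mg sinθ = (1 + 0.5000)Ma, so a = g sinθ/(1 + 0.5000) = (9.8) sin 27.4° / 1.500 = 3.007 m/s².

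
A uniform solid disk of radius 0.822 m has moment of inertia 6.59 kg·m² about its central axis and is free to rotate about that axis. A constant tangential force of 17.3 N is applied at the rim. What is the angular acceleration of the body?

τ = F R = (17.3)(0.822) = 14.22 N·m.
From τ = Iα: α = 14.22/6.590 = 2.158 rad/s².

α ≈ 2.16 rad/s²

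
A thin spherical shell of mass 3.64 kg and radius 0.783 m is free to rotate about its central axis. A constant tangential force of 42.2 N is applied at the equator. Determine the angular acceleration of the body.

I = (2/3)MR² = (2/3)(3.64)(0.783)² = 1.488 kg·m².
τ = F R = (42.2)(0.783) = 33.04 N·m.
From τ = Iα: α = 33.04/1.488 = 22.21 rad/s².

α ≈ 22.2 rad/s²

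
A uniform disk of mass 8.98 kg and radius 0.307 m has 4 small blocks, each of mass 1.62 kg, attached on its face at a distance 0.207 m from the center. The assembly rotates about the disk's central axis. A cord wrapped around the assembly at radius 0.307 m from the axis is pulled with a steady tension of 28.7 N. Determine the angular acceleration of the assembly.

I_disk = ½MR² = ½(8.98)(0.307)² = 0.4232 kg·m².
I_blocks = 4·m·r² = 4(1.62)(0.207)² = 0.2777 kg·m².
Total I = 0.7008 kg·m².
τ = F r = (28.7)(0.307) = 8.811 N·m.
α = τ/I = 8.811/0.7008 = 12.57 rad/s².

α ≈ 12.6 rad/s²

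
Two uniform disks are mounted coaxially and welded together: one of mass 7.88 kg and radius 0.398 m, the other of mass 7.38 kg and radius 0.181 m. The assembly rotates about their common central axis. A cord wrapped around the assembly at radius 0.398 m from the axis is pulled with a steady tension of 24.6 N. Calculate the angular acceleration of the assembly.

I = ½M₁R₁² + ½M₂R₂² = ½(7.88)(0.398)² + ½(7.38)(0.181)² = 0.7450 kg·m².
τ = F r = (24.6)(0.398) = 9.791 N·m.
α = τ/I = 9.791/0.7450 = 13.14 rad/s².

α ≈ 13.1 rad/s²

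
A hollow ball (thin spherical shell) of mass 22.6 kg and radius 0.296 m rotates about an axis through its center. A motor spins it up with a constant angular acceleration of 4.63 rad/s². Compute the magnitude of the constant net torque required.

I = (2/3)MR² = (2/3)(22.6)(0.296)² = 1.320 kg·m².
τ = Iα = (1.320)(4.630) = 6.112 N·m.

τ ≈ 6.11 N·m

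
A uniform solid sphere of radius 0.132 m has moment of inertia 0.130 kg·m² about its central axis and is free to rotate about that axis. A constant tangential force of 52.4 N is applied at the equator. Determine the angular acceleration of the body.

α ≈ 53.2 rad/s²

τ = F R = (52.4)(0.132) = 6.917 N·m.
From τ = Iα: α = 6.917/0.1300 = 53.21 rad/s².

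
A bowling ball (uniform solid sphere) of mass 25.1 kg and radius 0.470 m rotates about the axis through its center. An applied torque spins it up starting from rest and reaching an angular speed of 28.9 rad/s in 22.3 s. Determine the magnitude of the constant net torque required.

τ ≈ 2.87 N·m

I = (2/5)MR² = (2/5)(25.1)(0.470)² = 2.218 kg·m².
α = Δω/Δt = (28.9 − 0)/22.3 = 1.296 rad/s².
τ = Iα = (2.218)(1.296) = 2.874 N·m.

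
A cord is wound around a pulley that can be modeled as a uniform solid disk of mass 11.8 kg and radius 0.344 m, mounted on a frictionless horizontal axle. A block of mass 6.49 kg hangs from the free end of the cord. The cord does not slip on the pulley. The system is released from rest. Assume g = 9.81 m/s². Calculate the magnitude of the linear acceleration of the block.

a ≈ 5.14 m/s²

I = ½MR² = (1/2)(11.8)(0.344)² = 0.6982 kg·m².
Block: mg − T = ma. Pulley: TR = Iα. No-slip: a = αR, so T = (I/R²)a = 5.900·a.
Then mg = (m + 5.900)a, so a = (6.49)(9.81)/(6.49 + 5.900) = 5.139 m/s².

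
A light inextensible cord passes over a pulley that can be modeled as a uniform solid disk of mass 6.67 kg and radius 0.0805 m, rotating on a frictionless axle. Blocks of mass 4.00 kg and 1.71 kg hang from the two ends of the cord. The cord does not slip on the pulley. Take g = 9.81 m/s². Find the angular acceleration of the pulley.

I = ½MR² = (1/2)(6.67)(0.0805)² = 0.02161 kg·m².
Heavier block: m₁g − T₁ = m₁a. Lighter block: T₂ − m₂g = m₂a.
Pulley: (T₁ − T₂)R = Iα = I(a/R), so T₁ − T₂ = (I/R²)a = (1/2)M_p a = 3.335·a.
Adding the three: (m₁ − m₂)g = (m₁ + m₂ + 3.335)a, so a = (4.00 − 1.71)(9.81)/(4.00 + 1.71 + 3.335) = 2.484 m/s².
α = a/R = 2.484/0.0805 = 30.85 rad/s².

α ≈ 30.9 rad/s²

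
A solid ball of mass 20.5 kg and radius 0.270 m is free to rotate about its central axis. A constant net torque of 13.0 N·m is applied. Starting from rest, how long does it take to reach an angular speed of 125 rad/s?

t ≈ 5.75 s

I = (2/5)MR² = (2/5)(20.5)(0.270)² = 0.5978 kg·m².
α = τ/I = 13.0/0.5978 = 21.75 rad/s².
ω = αt ⇒ t = ω/α = 125/21.75 = 5.748 s.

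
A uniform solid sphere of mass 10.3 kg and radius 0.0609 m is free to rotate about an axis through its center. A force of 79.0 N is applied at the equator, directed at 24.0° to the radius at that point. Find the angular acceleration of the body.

I = (2/5)MR² = (2/5)(10.3)(0.0609)² = 0.01528 kg·m².
Only the tangential component produces torque: τ = F R sinθ = (79.0)(0.0609) sin 24.0° = 1.957 N·m.
Newton's second law for rotation, τ = Iα, gives α = τ/I = 1.957/0.01528 = 128.1 rad/s².

α ≈ 128 rad/s²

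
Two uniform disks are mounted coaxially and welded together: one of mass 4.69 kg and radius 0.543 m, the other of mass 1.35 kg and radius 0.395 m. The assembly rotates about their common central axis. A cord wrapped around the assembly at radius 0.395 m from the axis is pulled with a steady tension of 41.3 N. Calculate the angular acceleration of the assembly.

I = ½M₁R₁² + ½M₂R₂² = ½(4.69)(0.543)² + ½(1.35)(0.395)² = 0.7967 kg·m².
τ = F r = (41.3)(0.395) = 16.31 N·m.
α = τ/I = 16.31/0.7967 = 20.48 rad/s².

α ≈ 20.5 rad/s²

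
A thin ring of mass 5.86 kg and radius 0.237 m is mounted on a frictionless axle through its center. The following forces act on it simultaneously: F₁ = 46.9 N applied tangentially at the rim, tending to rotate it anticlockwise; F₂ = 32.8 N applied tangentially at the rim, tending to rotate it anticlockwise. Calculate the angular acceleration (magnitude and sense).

α ≈ 57.4 rad/s², anticlockwise

I = MR² = (5.86)(0.237)² = 0.3292 kg·m².
Taking anticlockwise as positive: τ₁ = +(46.9)(0.237) = +11.12 N·m; τ₂ = +(32.8)(0.237) = +7.774 N·m.
Net torque τ = 18.89 N·m.
α = τ/I = 18.89/0.3292 = 57.39 rad/s².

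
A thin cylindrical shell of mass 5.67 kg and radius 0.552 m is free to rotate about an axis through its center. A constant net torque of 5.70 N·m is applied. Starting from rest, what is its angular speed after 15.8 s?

ω ≈ 52.1 rad/s

I = MR² = (5.67)(0.552)² = 1.728 kg·m².
α = τ/I = 5.70/1.728 = 3.299 rad/s².
ω = ω₀ + αt = 0 + (3.299)(15.8) = 52.13 rad/s.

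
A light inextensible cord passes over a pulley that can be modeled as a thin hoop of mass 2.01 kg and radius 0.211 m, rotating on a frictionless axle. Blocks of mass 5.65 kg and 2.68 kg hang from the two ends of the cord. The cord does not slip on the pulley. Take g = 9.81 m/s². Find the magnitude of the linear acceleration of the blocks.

a ≈ 2.82 m/s²

I = MR² = (2.01)(0.211)² = 0.08949 kg·m².
Heavier block: m₁g − T₁ = m₁a. Lighter block: T₂ − m₂g = m₂a.
Pulley: (T₁ − T₂)R = Iα = I(a/R), so T₁ − T₂ = (I/R²)a = 1·M_p a = 2.010·a.
Adding the three: (m₁ − m₂)g = (m₁ + m₂ + 2.010)a, so a = (5.65 − 2.68)(9.81)/(5.65 + 2.68 + 2.010) = 2.818 m/s².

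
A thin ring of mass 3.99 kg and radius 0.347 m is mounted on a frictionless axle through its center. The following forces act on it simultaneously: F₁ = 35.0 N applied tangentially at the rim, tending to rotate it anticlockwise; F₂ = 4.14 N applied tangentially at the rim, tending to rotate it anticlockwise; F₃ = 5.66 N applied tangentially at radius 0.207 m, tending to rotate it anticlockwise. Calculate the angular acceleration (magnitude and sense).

α ≈ 30.7 rad/s², anticlockwise

I = MR² = (3.99)(0.347)² = 0.4804 kg·m².
Taking anticlockwise as positive: τ₁ = +(35.0)(0.347) = +12.14 N·m; τ₂ = +(4.14)(0.347) = +1.437 N·m; τ₃ = +(5.66)(0.207) = +1.172 N·m.
Net torque τ = 14.75 N·m.
α = τ/I = 14.75/0.4804 = 30.71 rad/s².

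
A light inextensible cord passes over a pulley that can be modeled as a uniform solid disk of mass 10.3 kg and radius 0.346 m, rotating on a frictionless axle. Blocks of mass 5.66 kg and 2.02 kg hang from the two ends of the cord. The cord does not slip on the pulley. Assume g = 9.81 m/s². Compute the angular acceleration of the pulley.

α ≈ 8.04 rad/s²

I = ½MR² = (1/2)(10.3)(0.346)² = 0.6165 kg·m².
Heavier block: m₁g − T₁ = m₁a. Lighter block: T₂ − m₂g = m₂a.
Pulley: (T₁ − T₂)R = Iα = I(a/R), so T₁ − T₂ = (I/R²)a = (1/2)M_p a = 5.150·a.
Adding the three: (m₁ − m₂)g = (m₁ + m₂ + 5.150)a, so a = (5.66 − 2.02)(9.81)/(5.66 + 2.02 + 5.150) = 2.783 m/s².
α = a/R = 2.783/0.346 = 8.044 rad/s².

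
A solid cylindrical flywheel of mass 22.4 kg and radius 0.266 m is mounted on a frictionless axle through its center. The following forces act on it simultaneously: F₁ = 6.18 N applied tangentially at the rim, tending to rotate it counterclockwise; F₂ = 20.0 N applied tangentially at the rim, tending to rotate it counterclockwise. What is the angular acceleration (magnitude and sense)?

α ≈ 8.79 rad/s², counterclockwise

I = ½MR² = (1/2)(22.4)(0.266)² = 0.7925 kg·m².
Taking counterclockwise as positive: τ₁ = +(6.18)(0.266) = +1.644 N·m; τ₂ = +(20.0)(0.266) = +5.320 N·m.
Net torque τ = 6.964 N·m.
α = τ/I = 6.964/0.7925 = 8.788 rad/s².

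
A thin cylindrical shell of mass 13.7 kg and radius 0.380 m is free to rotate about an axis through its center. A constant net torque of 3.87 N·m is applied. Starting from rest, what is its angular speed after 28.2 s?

I = MR² = (13.7)(0.380)² = 1.978 kg·m².
α = τ/I = 3.87/1.978 = 1.956 rad/s².
ω = ω₀ + αt = 0 + (1.956)(28.2) = 55.17 rad/s.

ω ≈ 55.2 rad/s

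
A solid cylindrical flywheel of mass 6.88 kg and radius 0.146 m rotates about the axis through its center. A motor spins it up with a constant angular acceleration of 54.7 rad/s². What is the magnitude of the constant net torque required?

I = ½MR² = (1/2)(6.88)(0.146)² = 0.07333 kg·m².
τ = Iα = (0.07333)(54.70) = 4.011 N·m.

τ ≈ 4.01 N·m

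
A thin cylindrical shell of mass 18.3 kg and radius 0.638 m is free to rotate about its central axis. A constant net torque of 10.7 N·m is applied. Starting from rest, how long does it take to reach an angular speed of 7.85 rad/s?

I = MR² = (18.3)(0.638)² = 7.449 kg·m².
α = τ/I = 10.7/7.449 = 1.436 rad/s².
ω = αt ⇒ t = ω/α = 7.85/1.436 = 5.465 s.

t ≈ 5.46 s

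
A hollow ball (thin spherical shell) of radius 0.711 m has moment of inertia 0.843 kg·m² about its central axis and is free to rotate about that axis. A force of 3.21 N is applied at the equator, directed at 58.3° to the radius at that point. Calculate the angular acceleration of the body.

α ≈ 2.30 rad/s²

Only the tangential component produces torque: τ = F R sinθ = (3.21)(0.711) sin 58.3° = 1.942 N·m.
From τ = Iα: α = 1.942/0.8430 = 2.303 rad/s².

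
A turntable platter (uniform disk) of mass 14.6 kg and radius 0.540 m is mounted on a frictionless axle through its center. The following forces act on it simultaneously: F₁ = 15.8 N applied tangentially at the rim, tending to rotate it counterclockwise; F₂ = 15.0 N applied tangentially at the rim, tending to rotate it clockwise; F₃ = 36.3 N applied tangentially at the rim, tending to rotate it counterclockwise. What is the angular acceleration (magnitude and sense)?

I = ½MR² = (1/2)(14.6)(0.540)² = 2.129 kg·m².
Taking counterclockwise as positive: τ₁ = +(15.8)(0.540) = +8.532 N·m; τ₂ = −(15.0)(0.540) = −8.100 N·m; τ₃ = +(36.3)(0.540) = +19.60 N·m.
Net torque τ = 20.03 N·m.
α = τ/I = 20.03/2.129 = 9.411 rad/s².

α ≈ 9.41 rad/s², counterclockwise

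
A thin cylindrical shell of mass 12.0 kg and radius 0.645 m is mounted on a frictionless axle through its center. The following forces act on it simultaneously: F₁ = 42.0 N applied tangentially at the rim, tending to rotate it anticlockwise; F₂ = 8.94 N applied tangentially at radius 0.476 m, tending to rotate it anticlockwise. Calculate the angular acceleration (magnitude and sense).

I = MR² = (12.0)(0.645)² = 4.992 kg·m².
Taking anticlockwise as positive: τ₁ = +(42.0)(0.645) = +27.09 N·m; τ₂ = +(8.94)(0.476) = +4.255 N·m.
Net torque τ = 31.35 N·m.
α = τ/I = 31.35/4.992 = 6.279 rad/s².

α ≈ 6.28 rad/s², anticlockwise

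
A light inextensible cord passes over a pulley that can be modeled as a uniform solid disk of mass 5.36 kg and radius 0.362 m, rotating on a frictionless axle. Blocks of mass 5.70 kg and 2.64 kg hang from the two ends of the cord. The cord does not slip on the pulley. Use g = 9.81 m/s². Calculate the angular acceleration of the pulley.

I = ½MR² = (1/2)(5.36)(0.362)² = 0.3512 kg·m².
Heavier block: m₁g − T₁ = m₁a. Lighter block: T₂ − m₂g = m₂a.
Pulley: (T₁ − T₂)R = Iα = I(a/R), so T₁ − T₂ = (I/R²)a = (1/2)M_p a = 2.680·a.
Adding the three: (m₁ − m₂)g = (m₁ + m₂ + 2.680)a, so a = (5.70 − 2.64)(9.81)/(5.70 + 2.64 + 2.680) = 2.724 m/s².
α = a/R = 2.724/0.362 = 7.525 rad/s².

α ≈ 7.52 rad/s²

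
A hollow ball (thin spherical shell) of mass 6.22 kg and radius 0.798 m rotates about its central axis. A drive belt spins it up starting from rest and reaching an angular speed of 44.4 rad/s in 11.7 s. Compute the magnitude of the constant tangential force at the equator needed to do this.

I = (2/3)MR² = (2/3)(6.22)(0.798)² = 2.641 kg·m².
α = Δω/Δt = (44.4 − 0)/11.7 = 3.795 rad/s².
The required torque is τ = Iα = (2.641)(3.795) = 10.02 N·m.
A tangential force at the equator gives τ = FR, so F = τ/R = 10.02/0.798 = 12.56 N.

F ≈ 12.6 N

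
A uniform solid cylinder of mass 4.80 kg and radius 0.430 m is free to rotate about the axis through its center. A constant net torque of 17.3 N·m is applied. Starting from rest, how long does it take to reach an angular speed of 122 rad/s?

I = ½MR² = (1/2)(4.80)(0.430)² = 0.4438 kg·m².
α = τ/I = 17.3/0.4438 = 38.99 rad/s².
ω = αt ⇒ t = ω/α = 122/38.99 = 3.129 s.

t ≈ 3.13 s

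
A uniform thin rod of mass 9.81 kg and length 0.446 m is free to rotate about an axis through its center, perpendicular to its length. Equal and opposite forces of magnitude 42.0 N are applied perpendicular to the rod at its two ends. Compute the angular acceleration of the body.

α ≈ 115 rad/s²

I = (1/12)ML² = (1/12)(9.81)(0.446)² = 0.1626 kg·m².
The couple gives τ = F·(L/2) + F·(L/2) = F L = (42.0)(0.446) = 18.73 N·m.
Newton's second law for rotation, τ = Iα, gives α = τ/I = 18.73/0.1626 = 115.2 rad/s².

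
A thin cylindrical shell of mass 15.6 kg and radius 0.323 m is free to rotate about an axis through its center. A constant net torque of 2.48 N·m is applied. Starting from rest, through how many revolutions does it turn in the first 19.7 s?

≈ 47.1 revolutions

I = MR² = (15.6)(0.323)² = 1.628 kg·m².
α = τ/I = 2.48/1.628 = 1.524 rad/s².
θ = ½αt² = ½(1.524)(19.7)² = 295.7 rad.
Revolutions = θ/(2π) = 47.06.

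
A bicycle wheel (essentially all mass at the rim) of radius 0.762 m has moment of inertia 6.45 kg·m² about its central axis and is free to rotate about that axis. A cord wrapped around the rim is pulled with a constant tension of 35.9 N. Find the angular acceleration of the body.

τ = F R = (35.9)(0.762) = 27.36 N·m.
From τ = Iα: α = 27.36/6.450 = 4.241 rad/s².

α ≈ 4.24 rad/s²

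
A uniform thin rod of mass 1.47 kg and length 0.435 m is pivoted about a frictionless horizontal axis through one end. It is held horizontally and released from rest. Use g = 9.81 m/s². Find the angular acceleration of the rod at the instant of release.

α ≈ 33.8 rad/s²

About the pivot, I = (1/3)ML² = (1/3)(1.47)(0.435)² = 0.09272 kg·m².
The weight acts at the center, a distance L/2 = 0.2175 m from the pivot; τ = Mg(L/2) = 3.137 N·m.
α = τ/I = 3.137/0.09272 = 33.83 rad/s².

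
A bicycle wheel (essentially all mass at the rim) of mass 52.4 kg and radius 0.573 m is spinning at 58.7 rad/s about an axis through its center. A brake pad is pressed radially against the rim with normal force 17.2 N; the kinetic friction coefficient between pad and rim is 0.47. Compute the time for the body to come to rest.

t ≈ 218 s

I = MR² = (52.4)(0.573)² = 17.20 kg·m².
Friction force f = μN = (0.47)(17.2) = 8.084 N at the rim; torque magnitude τ = fR = 4.632 N·m, opposing ω.
|α| = τ/I = 4.632/17.20 = 0.2692 rad/s² (deceleration).
0 = ω₀ − |α|t ⇒ t = ω₀/|α| = 58.7/0.2692 = 218.0 s.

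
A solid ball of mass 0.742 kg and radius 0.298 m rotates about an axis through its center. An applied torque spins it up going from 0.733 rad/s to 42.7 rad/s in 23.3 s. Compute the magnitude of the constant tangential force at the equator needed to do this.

F ≈ 0.159 N

I = (2/5)MR² = (2/5)(0.742)(0.298)² = 0.02636 kg·m².
α = Δω/Δt = (42.7 − 0.733)/23.3 = 1.801 rad/s².
The required torque is τ = Iα = (0.02636)(1.801) = 0.04747 N·m.
A tangential force at the equator gives τ = FR, so F = τ/R = 0.04747/0.298 = 0.1593 N.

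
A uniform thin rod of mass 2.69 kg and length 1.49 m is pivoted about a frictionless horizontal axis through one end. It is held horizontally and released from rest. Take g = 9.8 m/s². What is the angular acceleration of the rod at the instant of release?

About the pivot, I = (1/3)ML² = (1/3)(2.69)(1.49)² = 1.991 kg·m².
The weight acts at the center, a distance L/2 = 0.7450 m from the pivot; τ = Mg(L/2) = 19.64 N·m.
α = τ/I = 19.64/1.991 = 9.866 rad/s².
(Equivalently α = (3g/(2L)) = 9.866 rad/s².)

α ≈ 9.87 rad/s²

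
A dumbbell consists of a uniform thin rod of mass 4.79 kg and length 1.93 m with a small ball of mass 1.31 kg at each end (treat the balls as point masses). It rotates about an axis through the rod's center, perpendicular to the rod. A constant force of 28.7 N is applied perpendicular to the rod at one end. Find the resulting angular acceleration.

I_rod = (1/12)ML² = (1/12)(4.79)(1.93)² = 1.487 kg·m².
I_balls = 2·m·(L/2)² = 2(1.31)(0.9650)² = 2.440 kg·m².
Total I = 3.927 kg·m².
τ = F·(L/2) = (28.7)(0.965) = 27.70 N·m.
α = τ/I = 27.70/3.927 = 7.053 rad/s².

α ≈ 7.05 rad/s²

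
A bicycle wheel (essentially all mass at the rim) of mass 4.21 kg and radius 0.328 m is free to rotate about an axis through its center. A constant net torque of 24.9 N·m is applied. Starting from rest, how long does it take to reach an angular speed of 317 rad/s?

t ≈ 5.77 s

I = MR² = (4.21)(0.328)² = 0.4529 kg·m².
α = τ/I = 24.9/0.4529 = 54.98 rad/s².
ω = αt ⇒ t = ω/α = 317/54.98 = 5.766 s.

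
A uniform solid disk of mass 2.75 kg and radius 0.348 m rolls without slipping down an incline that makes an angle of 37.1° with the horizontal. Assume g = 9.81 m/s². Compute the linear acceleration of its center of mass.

a ≈ 3.94 m/s²

Translation along the incline: Mg sinθ − f = Ma.
Rotation about the center: fR = Iα with I = ½MR². No-slip gives a = αR, so f = (I/R²)a = (1/2)M a.
Substituting: Mg sinθ = (1 + 0.5000)Ma, so a = g sinθ/(1 + 0.5000) = (9.81) sin 37.1° / 1.500 = 3.945 m/s².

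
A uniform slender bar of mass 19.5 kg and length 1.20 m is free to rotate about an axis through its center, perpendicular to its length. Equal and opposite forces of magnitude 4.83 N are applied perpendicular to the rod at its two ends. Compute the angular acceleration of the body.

I = (1/12)ML² = (1/12)(19.5)(1.20)² = 2.340 kg·m².
The couple gives τ = F·(L/2) + F·(L/2) = F L = (4.83)(1.20) = 5.796 N·m.
Newton's second law for rotation, τ = Iα, gives α = τ/I = 5.796/2.340 = 2.477 rad/s².

α ≈ 2.48 rad/s²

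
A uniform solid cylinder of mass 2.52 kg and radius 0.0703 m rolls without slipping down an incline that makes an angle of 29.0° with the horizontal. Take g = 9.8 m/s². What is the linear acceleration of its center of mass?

a ≈ 3.17 m/s²

Translation along the incline: Mg sinθ − f = Ma.
Rotation about the center: fR = Iα with I = ½MR². No-slip gives a = αR, so f = (I/R²)a = (1/2)M a.
Substituting: Mg sinθ = (1 + 0.5000)Ma, so a = g sinθ/(1 + 0.5000) = (9.8) sin 29.0° / 1.500 = 3.167 m/s².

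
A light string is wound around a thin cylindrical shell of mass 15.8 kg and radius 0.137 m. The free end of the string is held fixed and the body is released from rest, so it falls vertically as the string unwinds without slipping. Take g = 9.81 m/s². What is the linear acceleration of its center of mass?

Translation: Mg − T = Ma. Rotation about the center: TR = Iα with I = MR².
With a = αR: T = (I/R²)a = M a, so Mg = (1 + 1.000)Ma.
a = g/(1 + 1.000) = 9.81/2.000 = 4.905 m/s².

a ≈ 4.91 m/s²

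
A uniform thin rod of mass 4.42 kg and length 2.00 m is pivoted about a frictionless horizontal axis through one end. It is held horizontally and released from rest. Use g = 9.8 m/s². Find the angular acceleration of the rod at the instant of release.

About the pivot, I = (1/3)ML² = (1/3)(4.42)(2.00)² = 5.893 kg·m².
The weight acts at the center, a distance L/2 = 1.000 m from the pivot; τ = Mg(L/2) = 43.32 N·m.
α = τ/I = 43.32/5.893 = 7.350 rad/s².

α ≈ 7.35 rad/s²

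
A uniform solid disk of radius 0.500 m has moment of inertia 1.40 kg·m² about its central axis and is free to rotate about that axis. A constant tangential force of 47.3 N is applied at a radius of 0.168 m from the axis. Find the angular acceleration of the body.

τ = F·r = (47.3)(0.168) = 7.946 N·m.
Newton's second law for rotation, τ = Iα, gives α = τ/I = 7.946/1.400 = 5.676 rad/s².

α ≈ 5.68 rad/s²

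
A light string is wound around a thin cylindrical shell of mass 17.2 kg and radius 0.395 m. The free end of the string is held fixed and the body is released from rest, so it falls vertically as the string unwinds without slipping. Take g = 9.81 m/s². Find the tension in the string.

Translation: Mg − T = Ma. Rotation about the center: TR = Iα with I = MR².
With a = αR: T = (I/R²)a = M a, so Mg = (1 + 1.000)Ma.
a = g/(1 + 1.000) = 9.81/2.000 = 4.905 m/s².
T = 1.000·M·a = (1.000)(17.2)(4.905) = 84.37 N.

T ≈ 84.4 N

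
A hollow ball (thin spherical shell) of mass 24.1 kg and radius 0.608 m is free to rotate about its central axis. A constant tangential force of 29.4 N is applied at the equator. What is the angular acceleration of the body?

α ≈ 3.01 rad/s²

I = (2/3)MR² = (2/3)(24.1)(0.608)² = 5.939 kg·m².
τ = F R = (29.4)(0.608) = 17.88 N·m.
From τ = Iα: α = 17.88/5.939 = 3.010 rad/s².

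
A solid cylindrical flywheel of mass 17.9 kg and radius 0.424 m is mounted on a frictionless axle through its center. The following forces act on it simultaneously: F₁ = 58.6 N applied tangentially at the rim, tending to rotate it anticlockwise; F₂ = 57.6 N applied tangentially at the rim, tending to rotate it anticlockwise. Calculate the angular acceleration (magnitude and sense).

I = ½MR² = (1/2)(17.9)(0.424)² = 1.609 kg·m².
Taking anticlockwise as positive: τ₁ = +(58.6)(0.424) = +24.85 N·m; τ₂ = +(57.6)(0.424) = +24.42 N·m.
Net torque τ = 49.27 N·m.
α = τ/I = 49.27/1.609 = 30.62 rad/s².

α ≈ 30.6 rad/s², anticlockwise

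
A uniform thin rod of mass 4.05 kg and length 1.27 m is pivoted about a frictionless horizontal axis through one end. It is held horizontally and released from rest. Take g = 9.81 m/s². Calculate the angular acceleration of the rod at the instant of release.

About the pivot, I = (1/3)ML² = (1/3)(4.05)(1.27)² = 2.177 kg·m².
The weight acts at the center, a distance L/2 = 0.6350 m from the pivot; τ = Mg(L/2) = 25.23 N·m.
α = τ/I = 25.23/2.177 = 11.59 rad/s².

α ≈ 11.6 rad/s²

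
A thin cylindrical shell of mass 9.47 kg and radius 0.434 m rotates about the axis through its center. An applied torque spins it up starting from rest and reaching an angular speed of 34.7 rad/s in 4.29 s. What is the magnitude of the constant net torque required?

τ ≈ 14.4 N·m

I = MR² = (9.47)(0.434)² = 1.784 kg·m².
α = Δω/Δt = (34.7 − 0)/4.29 = 8.089 rad/s².
τ = Iα = (1.784)(8.089) = 14.43 N·m.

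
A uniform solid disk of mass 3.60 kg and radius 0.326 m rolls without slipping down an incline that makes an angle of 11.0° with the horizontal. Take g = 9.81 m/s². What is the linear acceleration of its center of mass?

a ≈ 1.25 m/s²

Translation along the incline: Mg sinθ − f = Ma.
Rotation about the center: fR = Iα with I = ½MR². No-slip gives a = αR, so f = (I/R²)a = (1/2)M a.
Substituting: Mg sinθ = (1 + 0.5000)Ma, so a = g sinθ/(1 + 0.5000) = (9.81) sin 11.0° / 1.500 = 1.248 m/s².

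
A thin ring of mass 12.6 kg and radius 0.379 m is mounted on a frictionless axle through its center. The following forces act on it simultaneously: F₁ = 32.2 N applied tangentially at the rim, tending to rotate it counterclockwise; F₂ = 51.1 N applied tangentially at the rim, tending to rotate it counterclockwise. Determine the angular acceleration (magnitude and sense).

α ≈ 17.4 rad/s², counterclockwise

I = MR² = (12.6)(0.379)² = 1.810 kg·m².
Taking counterclockwise as positive: τ₁ = +(32.2)(0.379) = +12.20 N·m; τ₂ = +(51.1)(0.379) = +19.37 N·m.
Net torque τ = 31.57 N·m.
α = τ/I = 31.57/1.810 = 17.44 rad/s².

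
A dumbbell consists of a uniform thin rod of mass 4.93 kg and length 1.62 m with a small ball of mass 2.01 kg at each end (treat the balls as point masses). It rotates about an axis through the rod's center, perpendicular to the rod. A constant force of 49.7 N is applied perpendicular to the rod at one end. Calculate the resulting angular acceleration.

α ≈ 10.8 rad/s²

I_rod = (1/12)ML² = (1/12)(4.93)(1.62)² = 1.078 kg·m².
I_balls = 2·m·(L/2)² = 2(2.01)(0.8100)² = 2.638 kg·m².
Total I = 3.716 kg·m².
τ = F·(L/2) = (49.7)(0.810) = 40.26 N·m.
α = τ/I = 40.26/3.716 = 10.83 rad/s².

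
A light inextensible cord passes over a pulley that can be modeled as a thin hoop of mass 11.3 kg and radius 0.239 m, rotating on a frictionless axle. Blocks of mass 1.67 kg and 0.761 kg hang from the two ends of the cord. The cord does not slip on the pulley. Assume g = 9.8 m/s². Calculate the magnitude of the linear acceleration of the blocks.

a ≈ 0.649 m/s²

I = MR² = (11.3)(0.239)² = 0.6455 kg·m².
Heavier block: m₁g − T₁ = m₁a. Lighter block: T₂ − m₂g = m₂a.
Pulley: (T₁ − T₂)R = Iα = I(a/R), so T₁ − T₂ = (I/R²)a = 1·M_p a = 11.30·a.
Adding the three: (m₁ − m₂)g = (m₁ + m₂ + 11.30)a, so a = (1.67 − 0.761)(9.8)/(1.67 + 0.761 + 11.30) = 0.6488 m/s².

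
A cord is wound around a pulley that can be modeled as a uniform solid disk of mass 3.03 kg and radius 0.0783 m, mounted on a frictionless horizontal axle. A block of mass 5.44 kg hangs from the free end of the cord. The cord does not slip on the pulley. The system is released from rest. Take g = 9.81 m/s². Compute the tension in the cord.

T ≈ 11.6 N

I = ½MR² = (1/2)(3.03)(0.0783)² = 0.009288 kg·m².
Block: mg − T = ma. Pulley: TR = Iα. No-slip: a = αR, so T = (I/R²)a = 1.515·a.
Then mg = (m + 1.515)a, so a = (5.44)(9.81)/(5.44 + 1.515) = 7.673 m/s².
T = 1.515·a = 11.62 N.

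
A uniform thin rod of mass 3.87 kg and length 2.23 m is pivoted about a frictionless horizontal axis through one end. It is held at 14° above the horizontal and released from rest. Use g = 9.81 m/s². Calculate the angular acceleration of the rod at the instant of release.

About the pivot, I = (1/3)ML² = (1/3)(3.87)(2.23)² = 6.415 kg·m².
The weight acts at the center, a distance L/2 = 1.115 m from the pivot; τ = Mg(L/2) cos 14° = 41.07 N·m.
α = τ/I = 41.07/6.415 = 6.403 rad/s².
(Equivalently α = (3g/(2L)) cos 14° = 6.403 rad/s².)

α ≈ 6.40 rad/s²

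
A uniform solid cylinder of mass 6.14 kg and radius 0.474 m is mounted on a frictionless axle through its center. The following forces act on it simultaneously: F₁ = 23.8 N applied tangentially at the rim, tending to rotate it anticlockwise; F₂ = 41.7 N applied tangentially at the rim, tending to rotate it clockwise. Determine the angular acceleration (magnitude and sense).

α ≈ 12.3 rad/s², clockwise

I = ½MR² = (1/2)(6.14)(0.474)² = 0.6898 kg·m².
Taking anticlockwise as positive: τ₁ = +(23.8)(0.474) = +11.28 N·m; τ₂ = −(41.7)(0.474) = −19.77 N·m.
Net torque τ = -8.485 N·m.
α = τ/I = -8.485/0.6898 = -12.30 rad/s².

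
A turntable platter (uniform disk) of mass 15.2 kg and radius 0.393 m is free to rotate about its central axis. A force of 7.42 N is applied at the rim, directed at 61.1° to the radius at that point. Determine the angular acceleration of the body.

α ≈ 2.17 rad/s²

I = ½MR² = (1/2)(15.2)(0.393)² = 1.174 kg·m².
Only the tangential component produces torque: τ = F R sinθ = (7.42)(0.393) sin 61.1° = 2.553 N·m.
From τ = Iα: α = 2.553/1.174 = 2.175 rad/s².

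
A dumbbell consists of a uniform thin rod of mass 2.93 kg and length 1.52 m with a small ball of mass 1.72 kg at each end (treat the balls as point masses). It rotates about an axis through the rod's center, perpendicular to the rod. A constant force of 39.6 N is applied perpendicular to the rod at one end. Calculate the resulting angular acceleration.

α ≈ 11.8 rad/s²

I_rod = (1/12)ML² = (1/12)(2.93)(1.52)² = 0.5641 kg·m².
I_balls = 2·m·(L/2)² = 2(1.72)(0.7600)² = 1.987 kg·m².
Total I = 2.551 kg·m².
τ = F·(L/2) = (39.6)(0.760) = 30.10 N·m.
α = τ/I = 30.10/2.551 = 11.80 rad/s².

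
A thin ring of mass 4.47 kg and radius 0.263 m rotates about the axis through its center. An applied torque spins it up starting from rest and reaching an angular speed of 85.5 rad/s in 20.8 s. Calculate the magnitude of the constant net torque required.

τ ≈ 1.27 N·m

I = MR² = (4.47)(0.263)² = 0.3092 kg·m².
α = Δω/Δt = (85.5 − 0)/20.8 = 4.111 rad/s².
τ = Iα = (0.3092)(4.111) = 1.271 N·m.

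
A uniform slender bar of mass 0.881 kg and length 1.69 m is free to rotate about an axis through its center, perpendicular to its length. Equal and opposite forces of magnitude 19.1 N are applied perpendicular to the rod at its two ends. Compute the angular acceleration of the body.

I = (1/12)ML² = (1/12)(0.881)(1.69)² = 0.2097 kg·m².
The couple gives τ = F·(L/2) + F·(L/2) = F L = (19.1)(1.69) = 32.28 N·m.
Newton's second law for rotation, τ = Iα, gives α = τ/I = 32.28/0.2097 = 153.9 rad/s².

α ≈ 154 rad/s²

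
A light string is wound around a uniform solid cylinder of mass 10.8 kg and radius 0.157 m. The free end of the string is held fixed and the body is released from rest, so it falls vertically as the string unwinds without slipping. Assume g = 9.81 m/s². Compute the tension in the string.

T ≈ 35.3 N

Translation: Mg − T = Ma. Rotation about the center: TR = Iα with I = ½MR².
With a = αR: T = (I/R²)a = (1/2)M a, so Mg = (1 + 0.5000)Ma.
a = g/(1 + 0.5000) = 9.81/1.500 = 6.540 m/s².
T = 0.5000·M·a = (0.5000)(10.8)(6.540) = 35.32 N.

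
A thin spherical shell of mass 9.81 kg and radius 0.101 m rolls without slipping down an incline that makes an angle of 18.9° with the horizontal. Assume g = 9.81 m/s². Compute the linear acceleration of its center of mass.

a ≈ 1.91 m/s²

Translation along the incline: Mg sinθ − f = Ma.
Rotation about the center: fR = Iα with I = (2/3)MR². No-slip gives a = αR, so f = (I/R²)a = (2/3)M a.
Substituting: Mg sinθ = (1 + 0.6667)Ma, so a = g sinθ/(1 + 0.6667) = (9.81) sin 18.9° / 1.667 = 1.907 m/s².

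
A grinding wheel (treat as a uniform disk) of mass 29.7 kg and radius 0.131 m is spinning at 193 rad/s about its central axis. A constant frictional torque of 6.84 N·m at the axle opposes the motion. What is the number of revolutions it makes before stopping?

I = ½MR² = (1/2)(29.7)(0.131)² = 0.2548 kg·m².
The net torque has magnitude 6.84 N·m, opposing ω.
|α| = τ/I = 6.840/0.2548 = 26.84 rad/s² (deceleration).
ω² = ω₀² − 2|α|θ with ω = 0 ⇒ θ = ω₀²/(2|α|) = 693.9 rad = 110.4 rev.

≈ 110 revolutions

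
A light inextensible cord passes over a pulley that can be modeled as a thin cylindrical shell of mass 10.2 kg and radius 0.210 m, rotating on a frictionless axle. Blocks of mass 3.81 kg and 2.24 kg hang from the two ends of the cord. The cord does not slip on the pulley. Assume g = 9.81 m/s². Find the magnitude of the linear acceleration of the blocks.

I = MR² = (10.2)(0.210)² = 0.4498 kg·m².
Heavier block: m₁g − T₁ = m₁a. Lighter block: T₂ − m₂g = m₂a.
Pulley: (T₁ − T₂)R = Iα = I(a/R), so T₁ − T₂ = (I/R²)a = 1·M_p a = 10.20·a.
Adding the three: (m₁ − m₂)g = (m₁ + m₂ + 10.20)a, so a = (3.81 − 2.24)(9.81)/(3.81 + 2.24 + 10.20) = 0.9478 m/s².

a ≈ 0.948 m/s²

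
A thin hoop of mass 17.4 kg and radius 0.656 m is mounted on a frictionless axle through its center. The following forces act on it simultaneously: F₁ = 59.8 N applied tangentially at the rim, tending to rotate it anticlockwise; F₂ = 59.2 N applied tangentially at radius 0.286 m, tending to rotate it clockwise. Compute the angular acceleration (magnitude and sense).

I = MR² = (17.4)(0.656)² = 7.488 kg·m².
Taking anticlockwise as positive: τ₁ = +(59.8)(0.656) = +39.23 N·m; τ₂ = −(59.2)(0.286) = −16.93 N·m.
Net torque τ = 22.30 N·m.
α = τ/I = 22.30/7.488 = 2.978 rad/s².

α ≈ 2.98 rad/s², anticlockwise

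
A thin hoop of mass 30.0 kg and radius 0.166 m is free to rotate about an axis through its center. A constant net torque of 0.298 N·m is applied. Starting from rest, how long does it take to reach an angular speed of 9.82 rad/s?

I = MR² = (30.0)(0.166)² = 0.8267 kg·m².
α = τ/I = 0.298/0.8267 = 0.3605 rad/s².
ω = αt ⇒ t = ω/α = 9.82/0.3605 = 27.24 s.

t ≈ 27.2 s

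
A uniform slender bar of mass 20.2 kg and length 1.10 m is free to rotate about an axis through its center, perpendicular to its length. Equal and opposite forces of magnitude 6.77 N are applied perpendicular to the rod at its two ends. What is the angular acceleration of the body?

I = (1/12)ML² = (1/12)(20.2)(1.10)² = 2.037 kg·m².
The couple gives τ = F·(L/2) + F·(L/2) = F L = (6.77)(1.10) = 7.447 N·m.
Newton's second law for rotation, τ = Iα, gives α = τ/I = 7.447/2.037 = 3.656 rad/s².

α ≈ 3.66 rad/s²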